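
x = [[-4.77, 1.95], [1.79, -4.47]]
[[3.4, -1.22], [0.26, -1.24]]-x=[[8.17,-3.17], [-1.53,3.23]]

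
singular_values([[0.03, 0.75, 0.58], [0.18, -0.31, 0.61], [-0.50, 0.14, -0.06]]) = [0.97, 0.76, 0.41]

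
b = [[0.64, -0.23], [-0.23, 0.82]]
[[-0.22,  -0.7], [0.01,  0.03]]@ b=[[0.02, -0.52], [-0.0, 0.02]]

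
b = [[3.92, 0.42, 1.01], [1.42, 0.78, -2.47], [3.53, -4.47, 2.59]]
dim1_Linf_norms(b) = [3.92, 2.47, 4.47]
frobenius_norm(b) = 8.03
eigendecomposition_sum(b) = [[-0.18, 0.31, 0.19],  [0.73, -1.24, -0.78],  [0.80, -1.36, -0.86]] + [[2.29,1.22,-0.60], [2.14,1.14,-0.56], [-1.26,-0.67,0.33]] + [[1.81, -1.10, 1.41], [-1.45, 0.88, -1.13], [3.99, -2.44, 3.12]]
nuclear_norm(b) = 12.52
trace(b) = 7.29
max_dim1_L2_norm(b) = 6.26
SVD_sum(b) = [[2.04, -1.67, 1.27], [-0.37, 0.30, -0.23], [4.27, -3.51, 2.66]] + [[1.86,1.39,-1.15], [1.82,1.36,-1.12], [-0.73,-0.55,0.45]] + [[0.02, 0.70, 0.89], [-0.03, -0.88, -1.12], [-0.01, -0.41, -0.52]]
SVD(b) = [[-0.43, -0.69, -0.58], [0.08, -0.67, 0.74], [-0.90, 0.27, 0.34]] @ diag([6.8204880718569125, 3.763076137101188, 1.9387368176308022]) @ [[-0.7,0.57,-0.43], [-0.72,-0.54,0.44], [-0.02,-0.62,-0.78]]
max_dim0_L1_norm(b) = 8.87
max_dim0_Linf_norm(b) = 4.47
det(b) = -49.76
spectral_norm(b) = 6.82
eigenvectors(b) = [[0.16, -0.68, 0.39], [-0.66, -0.63, -0.31], [-0.73, 0.37, 0.86]]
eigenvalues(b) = [-2.28, 3.76, 5.81]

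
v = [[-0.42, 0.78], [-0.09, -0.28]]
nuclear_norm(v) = 1.12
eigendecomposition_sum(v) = [[(-0.21+0.08j), 0.39+0.53j],[(-0.05-0.06j), -0.14+0.18j]] + [[(-0.21-0.08j), 0.39-0.53j], [(-0.05+0.06j), -0.14-0.18j]]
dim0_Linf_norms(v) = [0.42, 0.78]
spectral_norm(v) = 0.91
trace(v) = -0.70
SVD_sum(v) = [[-0.38, 0.8], [0.09, -0.19]] + [[-0.04, -0.02], [-0.18, -0.09]]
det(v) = 0.19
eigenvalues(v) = [(-0.35+0.26j), (-0.35-0.26j)]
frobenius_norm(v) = 0.93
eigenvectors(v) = [[(0.95+0j), (0.95-0j)], [(0.08+0.31j), (0.08-0.31j)]]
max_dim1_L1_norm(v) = 1.2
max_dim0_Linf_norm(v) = 0.78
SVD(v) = [[-0.97, 0.24], [0.24, 0.97]] @ diag([0.9103532112775511, 0.20629355471427344]) @ [[0.42, -0.91],[-0.91, -0.42]]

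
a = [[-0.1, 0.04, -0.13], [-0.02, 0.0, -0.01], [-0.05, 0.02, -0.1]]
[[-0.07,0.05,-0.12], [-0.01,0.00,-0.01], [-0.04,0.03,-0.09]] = a @ [[0.62, -0.05, 0.04], [-0.05, 0.71, -0.09], [0.04, -0.09, 0.86]]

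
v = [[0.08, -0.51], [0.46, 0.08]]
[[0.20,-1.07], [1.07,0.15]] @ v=[[-0.48,-0.19], [0.15,-0.53]]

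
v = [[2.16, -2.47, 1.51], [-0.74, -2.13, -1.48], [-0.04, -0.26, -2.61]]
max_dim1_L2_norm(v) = 3.61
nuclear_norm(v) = 8.40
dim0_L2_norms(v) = [2.28, 3.27, 3.36]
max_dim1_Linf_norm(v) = 2.61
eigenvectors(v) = [[-0.99, 0.57, 0.27],[0.16, 0.74, 0.85],[-0.00, -0.35, 0.44]]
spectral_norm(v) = 3.82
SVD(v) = [[-0.89,  0.35,  -0.29], [0.1,  0.77,  0.63], [0.45,  0.53,  -0.72]] @ diag([3.819810983164667, 3.320879835181075, 1.258412163475186]) @ [[-0.53, 0.49, -0.69], [0.05, -0.8, -0.60], [-0.85, -0.35, 0.39]]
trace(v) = -2.58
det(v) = 15.96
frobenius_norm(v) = 5.22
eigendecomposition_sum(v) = [[2.35, -1.30, 1.06], [-0.37, 0.21, -0.17], [0.00, -0.00, 0.0]] + [[-0.12, -0.74, 1.49],  [-0.15, -0.96, 1.94],  [0.07, 0.45, -0.92]] + [[-0.07, -0.44, -1.04], [-0.22, -1.37, -3.25], [-0.11, -0.71, -1.69]]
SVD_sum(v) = [[1.79, -1.66, 2.36], [-0.2, 0.18, -0.26], [-0.90, 0.84, -1.19]] + [[0.06, -0.94, -0.71], [0.13, -2.03, -1.53], [0.09, -1.42, -1.07]] + [[0.31,0.13,-0.14], [-0.68,-0.28,0.31], [0.77,0.32,-0.36]]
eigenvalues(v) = [2.55, -2.0, -3.13]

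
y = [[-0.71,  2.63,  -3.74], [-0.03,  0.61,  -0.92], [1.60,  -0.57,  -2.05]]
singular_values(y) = [4.92, 2.34, 0.07]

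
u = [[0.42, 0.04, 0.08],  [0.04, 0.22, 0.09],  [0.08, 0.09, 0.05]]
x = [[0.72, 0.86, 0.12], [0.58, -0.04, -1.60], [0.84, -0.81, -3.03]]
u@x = [[0.39, 0.29, -0.26], [0.23, -0.05, -0.62], [0.15, 0.02, -0.29]]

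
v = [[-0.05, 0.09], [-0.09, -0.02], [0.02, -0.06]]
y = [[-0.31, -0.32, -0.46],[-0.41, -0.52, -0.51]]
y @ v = [[0.04, 0.01], [0.06, 0.0]]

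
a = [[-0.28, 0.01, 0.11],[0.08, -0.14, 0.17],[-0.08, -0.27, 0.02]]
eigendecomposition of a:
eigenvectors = [[0.92+0.00j, -0.18+0.20j, (-0.18-0.2j)], [-0.38+0.00j, (-0.15+0.57j), (-0.15-0.57j)], [(-0.09+0j), -0.76+0.00j, (-0.76-0j)]]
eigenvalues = [(-0.29+0j), (-0.05+0.23j), (-0.05-0.23j)]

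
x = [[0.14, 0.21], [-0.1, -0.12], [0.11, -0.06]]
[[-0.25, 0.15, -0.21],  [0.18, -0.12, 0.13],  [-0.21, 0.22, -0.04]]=x@ [[-1.91, 1.77, -0.69],[0.08, -0.47, -0.54]]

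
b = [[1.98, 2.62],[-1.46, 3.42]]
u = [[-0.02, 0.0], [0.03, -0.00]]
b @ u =[[0.04, 0.0], [0.13, 0.00]]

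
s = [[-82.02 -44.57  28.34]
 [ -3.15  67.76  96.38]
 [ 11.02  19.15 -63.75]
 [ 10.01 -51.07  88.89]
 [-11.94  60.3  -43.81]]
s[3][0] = 10.01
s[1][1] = 67.76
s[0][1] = -44.57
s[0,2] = 28.34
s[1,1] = 67.76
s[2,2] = -63.75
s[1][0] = -3.15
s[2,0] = 11.02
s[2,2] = -63.75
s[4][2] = -43.81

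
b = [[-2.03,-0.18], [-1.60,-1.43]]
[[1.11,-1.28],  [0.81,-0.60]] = b @ [[-0.55,0.66], [0.05,-0.32]]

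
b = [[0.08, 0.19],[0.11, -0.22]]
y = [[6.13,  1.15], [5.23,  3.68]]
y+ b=[[6.21, 1.34], [5.34, 3.46]]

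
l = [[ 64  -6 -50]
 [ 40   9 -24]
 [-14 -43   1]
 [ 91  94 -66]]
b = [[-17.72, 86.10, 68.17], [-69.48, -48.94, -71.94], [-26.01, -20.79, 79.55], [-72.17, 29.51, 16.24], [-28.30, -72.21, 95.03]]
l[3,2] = -66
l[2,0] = -14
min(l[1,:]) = -24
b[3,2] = 16.24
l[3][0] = 91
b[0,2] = 68.17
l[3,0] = 91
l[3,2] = -66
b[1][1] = -48.94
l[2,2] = 1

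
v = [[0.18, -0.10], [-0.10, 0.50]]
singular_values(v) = [0.53, 0.15]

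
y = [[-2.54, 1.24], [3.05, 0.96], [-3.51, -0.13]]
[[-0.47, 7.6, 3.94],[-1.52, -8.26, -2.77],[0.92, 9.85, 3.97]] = y @ [[-0.23, -2.82, -1.16],[-0.85, 0.35, 0.80]]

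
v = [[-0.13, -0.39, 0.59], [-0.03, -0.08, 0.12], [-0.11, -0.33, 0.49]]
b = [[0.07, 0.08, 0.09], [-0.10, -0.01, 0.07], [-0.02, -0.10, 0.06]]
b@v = [[-0.02, -0.06, 0.10],  [0.01, 0.02, -0.03],  [-0.00, -0.00, 0.01]]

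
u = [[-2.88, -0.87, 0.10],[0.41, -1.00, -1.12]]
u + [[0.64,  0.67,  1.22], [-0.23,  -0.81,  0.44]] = [[-2.24, -0.2, 1.32], [0.18, -1.81, -0.68]]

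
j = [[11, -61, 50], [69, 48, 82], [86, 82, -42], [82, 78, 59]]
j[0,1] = -61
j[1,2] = 82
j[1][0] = 69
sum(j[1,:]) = 199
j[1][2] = 82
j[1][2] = 82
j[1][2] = 82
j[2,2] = -42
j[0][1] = -61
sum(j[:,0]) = 248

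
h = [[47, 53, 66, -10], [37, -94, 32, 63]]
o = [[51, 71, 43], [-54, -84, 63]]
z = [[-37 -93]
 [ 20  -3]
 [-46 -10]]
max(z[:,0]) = 20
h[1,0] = 37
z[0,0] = -37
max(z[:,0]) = 20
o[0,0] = 51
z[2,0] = -46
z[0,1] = -93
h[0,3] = -10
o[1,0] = -54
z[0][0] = -37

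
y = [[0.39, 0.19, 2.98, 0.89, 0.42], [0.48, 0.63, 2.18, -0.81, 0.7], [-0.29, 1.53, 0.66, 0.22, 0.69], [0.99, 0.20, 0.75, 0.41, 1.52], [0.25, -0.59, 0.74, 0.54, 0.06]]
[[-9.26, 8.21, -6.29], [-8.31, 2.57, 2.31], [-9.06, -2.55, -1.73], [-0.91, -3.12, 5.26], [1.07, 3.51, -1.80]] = y @ [[-1.09, -0.70, 2.10], [-5.94, -1.87, -1.30], [-2.79, 3.17, -1.76], [-0.45, 0.79, -3.77], [2.39, -3.13, 4.15]]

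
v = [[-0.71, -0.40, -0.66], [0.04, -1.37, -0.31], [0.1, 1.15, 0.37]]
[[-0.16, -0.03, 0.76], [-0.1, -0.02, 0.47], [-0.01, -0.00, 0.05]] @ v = [[0.19, 0.98, 0.4], [0.12, 0.61, 0.25], [0.01, 0.06, 0.03]]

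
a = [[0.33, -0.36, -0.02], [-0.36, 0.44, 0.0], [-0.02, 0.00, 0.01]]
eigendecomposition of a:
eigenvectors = [[-0.65,0.61,0.44],[0.76,0.54,0.36],[0.02,-0.57,0.82]]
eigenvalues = [0.75, 0.03, -0.0]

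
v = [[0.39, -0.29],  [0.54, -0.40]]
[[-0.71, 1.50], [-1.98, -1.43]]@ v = [[0.53, -0.39], [-1.54, 1.15]]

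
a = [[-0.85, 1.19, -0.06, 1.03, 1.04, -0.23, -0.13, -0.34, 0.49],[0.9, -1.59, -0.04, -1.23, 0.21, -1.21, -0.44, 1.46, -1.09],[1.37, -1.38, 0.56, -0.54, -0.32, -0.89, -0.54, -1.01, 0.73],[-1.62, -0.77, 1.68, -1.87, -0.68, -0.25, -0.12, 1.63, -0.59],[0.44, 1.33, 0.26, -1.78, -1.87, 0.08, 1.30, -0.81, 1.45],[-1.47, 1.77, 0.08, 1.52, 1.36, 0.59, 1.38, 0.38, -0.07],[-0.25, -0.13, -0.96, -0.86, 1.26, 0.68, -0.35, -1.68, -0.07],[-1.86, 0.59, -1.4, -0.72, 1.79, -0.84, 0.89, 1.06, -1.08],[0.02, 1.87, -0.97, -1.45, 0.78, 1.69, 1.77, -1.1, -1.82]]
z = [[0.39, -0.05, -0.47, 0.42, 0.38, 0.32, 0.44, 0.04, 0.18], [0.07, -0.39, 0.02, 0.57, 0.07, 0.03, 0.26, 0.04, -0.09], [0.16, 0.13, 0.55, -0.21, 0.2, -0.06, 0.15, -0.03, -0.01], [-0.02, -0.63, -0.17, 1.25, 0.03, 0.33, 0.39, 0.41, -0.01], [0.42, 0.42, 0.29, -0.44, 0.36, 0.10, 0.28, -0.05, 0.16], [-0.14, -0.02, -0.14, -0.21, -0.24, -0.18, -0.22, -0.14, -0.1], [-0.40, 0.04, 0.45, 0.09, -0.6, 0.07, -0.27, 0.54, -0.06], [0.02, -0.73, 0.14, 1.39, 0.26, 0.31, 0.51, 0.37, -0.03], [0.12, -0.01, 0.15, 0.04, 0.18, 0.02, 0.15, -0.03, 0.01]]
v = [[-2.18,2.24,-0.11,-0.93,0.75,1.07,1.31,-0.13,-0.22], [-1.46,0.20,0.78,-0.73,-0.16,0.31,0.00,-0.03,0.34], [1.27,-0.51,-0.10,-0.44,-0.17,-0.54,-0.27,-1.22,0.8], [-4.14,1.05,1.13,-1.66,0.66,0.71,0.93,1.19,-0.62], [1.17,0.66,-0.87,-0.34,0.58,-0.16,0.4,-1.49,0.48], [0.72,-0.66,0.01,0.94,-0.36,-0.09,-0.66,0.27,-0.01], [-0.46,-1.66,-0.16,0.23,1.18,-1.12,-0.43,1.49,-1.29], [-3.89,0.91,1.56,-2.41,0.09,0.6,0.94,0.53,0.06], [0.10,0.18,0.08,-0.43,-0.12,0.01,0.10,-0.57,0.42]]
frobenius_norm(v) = 9.62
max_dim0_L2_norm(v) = 6.55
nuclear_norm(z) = 5.68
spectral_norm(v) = 8.21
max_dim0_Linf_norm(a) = 1.87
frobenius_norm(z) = 3.14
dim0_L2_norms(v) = [6.55, 3.3, 2.26, 3.38, 1.71, 1.92, 2.08, 2.84, 1.81]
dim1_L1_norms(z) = [2.69, 1.54, 1.5, 3.24, 2.52, 1.39, 2.52, 3.76, 0.71]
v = z @ a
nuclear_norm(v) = 16.89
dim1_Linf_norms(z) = [0.47, 0.57, 0.55, 1.25, 0.44, 0.24, 0.6, 1.39, 0.18]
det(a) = 451.41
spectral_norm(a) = 5.91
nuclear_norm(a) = 24.60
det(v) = -0.00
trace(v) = -2.73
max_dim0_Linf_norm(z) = 1.39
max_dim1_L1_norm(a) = 11.47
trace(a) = -6.14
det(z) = -0.00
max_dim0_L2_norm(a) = 3.9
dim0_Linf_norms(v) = [4.14, 2.24, 1.56, 2.41, 1.18, 1.12, 1.31, 1.49, 1.29]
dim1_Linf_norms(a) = [1.19, 1.59, 1.38, 1.87, 1.87, 1.77, 1.68, 1.86, 1.87]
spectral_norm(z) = 2.57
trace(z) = 2.09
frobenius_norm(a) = 9.87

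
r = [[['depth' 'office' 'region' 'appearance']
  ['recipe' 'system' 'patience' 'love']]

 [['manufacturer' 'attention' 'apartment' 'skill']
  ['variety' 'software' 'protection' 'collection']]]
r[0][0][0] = 'depth'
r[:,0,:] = [['depth', 'office', 'region', 'appearance'], ['manufacturer', 'attention', 'apartment', 'skill']]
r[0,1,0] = 'recipe'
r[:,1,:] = [['recipe', 'system', 'patience', 'love'], ['variety', 'software', 'protection', 'collection']]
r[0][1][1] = 'system'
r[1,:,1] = ['attention', 'software']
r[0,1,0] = 'recipe'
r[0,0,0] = 'depth'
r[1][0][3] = 'skill'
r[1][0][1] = 'attention'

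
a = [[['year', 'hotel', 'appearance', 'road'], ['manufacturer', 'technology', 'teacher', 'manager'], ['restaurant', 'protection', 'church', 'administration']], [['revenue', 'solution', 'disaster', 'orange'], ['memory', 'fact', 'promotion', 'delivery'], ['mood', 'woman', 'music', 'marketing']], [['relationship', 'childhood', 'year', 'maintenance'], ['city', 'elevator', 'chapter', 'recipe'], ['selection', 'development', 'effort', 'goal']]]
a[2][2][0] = 'selection'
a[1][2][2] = 'music'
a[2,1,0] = 'city'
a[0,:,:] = [['year', 'hotel', 'appearance', 'road'], ['manufacturer', 'technology', 'teacher', 'manager'], ['restaurant', 'protection', 'church', 'administration']]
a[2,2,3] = 'goal'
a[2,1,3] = 'recipe'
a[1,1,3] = 'delivery'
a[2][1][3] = 'recipe'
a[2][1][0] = 'city'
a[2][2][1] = 'development'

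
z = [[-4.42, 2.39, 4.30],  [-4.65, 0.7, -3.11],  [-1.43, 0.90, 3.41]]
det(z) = 11.913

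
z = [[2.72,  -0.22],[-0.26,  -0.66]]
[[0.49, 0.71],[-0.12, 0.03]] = z @ [[0.19, 0.25], [0.10, -0.15]]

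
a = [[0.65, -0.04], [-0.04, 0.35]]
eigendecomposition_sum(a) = [[0.64, -0.08], [-0.08, 0.01]] + [[0.01, 0.04], [0.04, 0.34]]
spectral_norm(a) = 0.66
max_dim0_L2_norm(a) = 0.65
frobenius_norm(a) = 0.74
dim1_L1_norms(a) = [0.69, 0.39]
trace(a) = 1.00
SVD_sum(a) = [[0.64, -0.08], [-0.08, 0.01]] + [[0.01, 0.04], [0.04, 0.34]]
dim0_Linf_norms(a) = [0.65, 0.35]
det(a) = 0.23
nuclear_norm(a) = 1.00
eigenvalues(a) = [0.66, 0.34]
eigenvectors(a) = [[0.99, 0.13], [-0.13, 0.99]]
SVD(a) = [[-0.99, 0.13], [0.13, 0.99]] @ diag([0.6552417469626003, 0.3447582530373997]) @ [[-0.99, 0.13], [0.13, 0.99]]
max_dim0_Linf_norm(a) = 0.65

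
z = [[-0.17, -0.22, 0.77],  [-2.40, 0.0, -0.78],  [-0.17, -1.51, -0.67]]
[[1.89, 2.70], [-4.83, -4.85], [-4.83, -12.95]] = z@[[0.99,0.29],  [1.69,6.18],  [3.15,5.33]]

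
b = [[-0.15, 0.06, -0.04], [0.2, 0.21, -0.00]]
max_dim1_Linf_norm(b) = 0.21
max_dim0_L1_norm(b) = 0.35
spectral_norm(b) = 0.30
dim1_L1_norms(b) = [0.25, 0.41]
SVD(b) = [[-0.27, 0.96], [0.96, 0.27]] @ diag([0.29838914700699454, 0.15087715847151356]) @ [[0.78, 0.62, 0.04], [-0.59, 0.76, -0.26]]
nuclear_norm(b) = 0.45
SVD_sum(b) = [[-0.06, -0.05, -0.00], [0.22, 0.18, 0.01]] + [[-0.09, 0.11, -0.04], [-0.02, 0.03, -0.01]]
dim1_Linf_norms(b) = [0.15, 0.21]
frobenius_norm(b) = 0.33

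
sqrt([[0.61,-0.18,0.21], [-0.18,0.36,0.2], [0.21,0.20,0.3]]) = [[0.72, -0.2, 0.23], [-0.20, 0.5, 0.27], [0.23, 0.27, 0.42]]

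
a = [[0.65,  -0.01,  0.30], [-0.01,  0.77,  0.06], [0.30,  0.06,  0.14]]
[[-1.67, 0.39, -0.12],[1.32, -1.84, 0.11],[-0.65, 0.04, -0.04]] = a@[[-1.74, 2.01, 0.23], [1.83, -2.12, 0.21], [-1.73, -3.13, -0.90]]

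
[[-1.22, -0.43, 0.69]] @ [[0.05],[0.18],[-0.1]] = [[-0.21]]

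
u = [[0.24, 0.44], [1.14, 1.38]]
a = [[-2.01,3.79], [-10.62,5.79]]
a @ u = [[3.84, 4.35], [4.05, 3.32]]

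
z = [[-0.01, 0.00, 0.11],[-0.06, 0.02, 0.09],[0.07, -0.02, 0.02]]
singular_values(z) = [0.15, 0.09, 0.0]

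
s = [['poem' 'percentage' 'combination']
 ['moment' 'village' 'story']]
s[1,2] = 'story'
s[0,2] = 'combination'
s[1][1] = 'village'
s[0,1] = 'percentage'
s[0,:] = ['poem', 'percentage', 'combination']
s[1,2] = 'story'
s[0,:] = ['poem', 'percentage', 'combination']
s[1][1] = 'village'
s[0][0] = 'poem'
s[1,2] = 'story'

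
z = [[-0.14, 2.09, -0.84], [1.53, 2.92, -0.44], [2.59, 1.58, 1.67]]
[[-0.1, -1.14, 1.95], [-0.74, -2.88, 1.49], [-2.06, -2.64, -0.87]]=z @ [[0.04, -0.83, -0.56],  [-0.41, -0.52, 0.75],  [-0.91, 0.2, -0.36]]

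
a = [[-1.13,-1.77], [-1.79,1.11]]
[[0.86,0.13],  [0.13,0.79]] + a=[[-0.27, -1.64], [-1.66, 1.9]]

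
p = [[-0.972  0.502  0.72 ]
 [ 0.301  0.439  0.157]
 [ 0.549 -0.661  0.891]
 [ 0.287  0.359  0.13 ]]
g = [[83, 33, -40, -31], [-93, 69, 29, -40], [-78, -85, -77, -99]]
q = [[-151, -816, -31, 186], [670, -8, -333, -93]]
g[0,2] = -40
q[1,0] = 670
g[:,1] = [33, 69, -85]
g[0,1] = 33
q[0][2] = -31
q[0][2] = -31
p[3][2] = 0.13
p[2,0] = 0.549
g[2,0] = -78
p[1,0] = 0.301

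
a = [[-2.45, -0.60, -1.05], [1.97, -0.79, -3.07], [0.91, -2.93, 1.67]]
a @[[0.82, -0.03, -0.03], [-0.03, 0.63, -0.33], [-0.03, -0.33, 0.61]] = [[-1.96, 0.04, -0.37], [1.73, 0.46, -1.67], [0.78, -2.42, 1.96]]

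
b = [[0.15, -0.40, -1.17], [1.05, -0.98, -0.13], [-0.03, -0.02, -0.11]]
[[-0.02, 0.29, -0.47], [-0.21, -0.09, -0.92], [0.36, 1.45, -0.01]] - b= [[-0.17,0.69,0.7], [-1.26,0.89,-0.79], [0.39,1.47,0.10]]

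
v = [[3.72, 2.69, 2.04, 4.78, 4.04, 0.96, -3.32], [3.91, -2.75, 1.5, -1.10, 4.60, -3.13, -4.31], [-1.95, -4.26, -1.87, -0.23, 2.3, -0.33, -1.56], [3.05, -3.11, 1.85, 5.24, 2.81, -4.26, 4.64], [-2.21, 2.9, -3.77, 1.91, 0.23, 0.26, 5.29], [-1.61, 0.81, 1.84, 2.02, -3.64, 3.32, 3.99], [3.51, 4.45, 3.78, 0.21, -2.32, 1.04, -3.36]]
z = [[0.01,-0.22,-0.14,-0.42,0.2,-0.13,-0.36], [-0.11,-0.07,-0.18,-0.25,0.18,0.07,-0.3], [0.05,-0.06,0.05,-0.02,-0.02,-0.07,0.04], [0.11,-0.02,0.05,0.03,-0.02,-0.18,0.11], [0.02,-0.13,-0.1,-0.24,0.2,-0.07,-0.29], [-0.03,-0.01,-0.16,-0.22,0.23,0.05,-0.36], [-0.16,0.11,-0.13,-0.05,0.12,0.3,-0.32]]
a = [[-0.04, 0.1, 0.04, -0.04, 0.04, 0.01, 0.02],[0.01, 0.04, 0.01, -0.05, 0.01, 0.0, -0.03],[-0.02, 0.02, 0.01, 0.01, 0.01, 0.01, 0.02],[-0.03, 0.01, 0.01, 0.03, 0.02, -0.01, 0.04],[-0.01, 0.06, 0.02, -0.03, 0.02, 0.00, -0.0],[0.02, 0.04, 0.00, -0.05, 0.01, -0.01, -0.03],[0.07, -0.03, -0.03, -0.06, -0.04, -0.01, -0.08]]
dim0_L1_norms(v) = [19.96, 20.97, 16.65, 15.49, 19.94, 13.3, 26.47]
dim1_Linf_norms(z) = [0.42, 0.3, 0.07, 0.18, 0.29, 0.36, 0.32]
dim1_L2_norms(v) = [8.74, 8.71, 5.77, 9.87, 7.7, 7.13, 8.01]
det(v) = 3539.45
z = a @ v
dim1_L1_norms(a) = [0.29, 0.15, 0.1, 0.15, 0.14, 0.16, 0.32]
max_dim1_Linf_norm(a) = 0.1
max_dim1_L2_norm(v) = 9.87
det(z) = -0.00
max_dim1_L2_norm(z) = 0.66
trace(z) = -0.05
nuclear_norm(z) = 1.87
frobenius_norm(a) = 0.24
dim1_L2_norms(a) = [0.13, 0.07, 0.04, 0.06, 0.07, 0.07, 0.14]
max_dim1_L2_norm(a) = 0.14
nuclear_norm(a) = 0.38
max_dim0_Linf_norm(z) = 0.42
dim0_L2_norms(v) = [7.88, 8.45, 6.72, 7.7, 8.33, 6.41, 10.43]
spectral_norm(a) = 0.18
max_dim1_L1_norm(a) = 0.32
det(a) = -0.00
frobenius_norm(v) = 21.39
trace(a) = -0.03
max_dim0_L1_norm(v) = 26.47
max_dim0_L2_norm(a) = 0.13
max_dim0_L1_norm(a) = 0.3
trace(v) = 4.53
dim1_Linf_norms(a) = [0.1, 0.05, 0.02, 0.04, 0.06, 0.05, 0.08]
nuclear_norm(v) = 45.96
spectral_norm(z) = 1.09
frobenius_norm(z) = 1.22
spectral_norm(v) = 13.35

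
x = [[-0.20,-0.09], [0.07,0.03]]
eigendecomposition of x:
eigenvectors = [[-0.94, 0.41], [0.33, -0.91]]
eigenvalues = [-0.17, -0.0]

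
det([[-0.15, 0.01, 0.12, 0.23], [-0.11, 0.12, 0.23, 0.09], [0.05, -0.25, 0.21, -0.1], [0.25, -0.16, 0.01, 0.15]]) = -0.005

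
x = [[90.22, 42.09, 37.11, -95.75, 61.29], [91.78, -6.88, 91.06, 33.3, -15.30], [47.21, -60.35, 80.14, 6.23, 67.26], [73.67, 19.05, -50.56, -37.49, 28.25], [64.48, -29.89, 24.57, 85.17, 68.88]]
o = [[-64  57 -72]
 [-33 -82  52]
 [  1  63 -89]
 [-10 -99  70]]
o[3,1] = -99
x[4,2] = 24.57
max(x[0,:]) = 90.22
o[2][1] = 63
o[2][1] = 63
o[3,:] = [-10, -99, 70]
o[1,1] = -82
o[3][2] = 70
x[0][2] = 37.11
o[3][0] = -10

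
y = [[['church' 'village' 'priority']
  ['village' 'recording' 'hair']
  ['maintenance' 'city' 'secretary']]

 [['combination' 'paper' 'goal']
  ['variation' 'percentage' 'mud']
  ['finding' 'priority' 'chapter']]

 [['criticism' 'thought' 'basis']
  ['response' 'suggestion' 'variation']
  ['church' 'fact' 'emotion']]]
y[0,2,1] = 'city'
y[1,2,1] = 'priority'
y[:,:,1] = [['village', 'recording', 'city'], ['paper', 'percentage', 'priority'], ['thought', 'suggestion', 'fact']]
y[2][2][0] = 'church'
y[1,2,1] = 'priority'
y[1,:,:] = [['combination', 'paper', 'goal'], ['variation', 'percentage', 'mud'], ['finding', 'priority', 'chapter']]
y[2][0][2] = 'basis'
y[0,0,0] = 'church'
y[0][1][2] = 'hair'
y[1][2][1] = 'priority'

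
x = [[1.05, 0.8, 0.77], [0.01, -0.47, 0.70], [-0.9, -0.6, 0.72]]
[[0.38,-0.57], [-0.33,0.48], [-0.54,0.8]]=x@[[0.17, -0.25], [0.43, -0.64], [-0.18, 0.26]]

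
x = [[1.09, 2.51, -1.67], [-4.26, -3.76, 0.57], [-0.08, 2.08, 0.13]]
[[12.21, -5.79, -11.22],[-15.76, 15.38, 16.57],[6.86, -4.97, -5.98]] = x @ [[0.42, -1.67, -1.03], [3.43, -2.38, -3.01], [-1.88, -1.20, 1.52]]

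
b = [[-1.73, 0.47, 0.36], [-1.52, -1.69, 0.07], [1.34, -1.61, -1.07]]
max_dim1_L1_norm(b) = 4.02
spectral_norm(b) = 2.87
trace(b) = -4.49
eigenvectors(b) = [[(-0.34-0.21j), (-0.34+0.21j), 0.20+0.00j],[0.12-0.60j, (0.12+0.6j), (-0.19+0j)],[(0.69+0j), (0.69-0j), 0.96+0.00j]]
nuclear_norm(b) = 5.60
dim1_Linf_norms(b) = [1.73, 1.69, 1.61]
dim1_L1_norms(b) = [2.56, 3.28, 4.02]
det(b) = -2.35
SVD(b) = [[-0.62,-0.14,0.77], [-0.23,-0.91,-0.35], [0.75,-0.39,0.53]] @ diag([2.86545614093169, 2.3914890080779876, 0.34255135182775726]) @ [[0.85, -0.39, -0.36], [0.46, 0.88, 0.13], [-0.27, 0.28, -0.92]]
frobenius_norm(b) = 3.75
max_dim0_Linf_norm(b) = 1.73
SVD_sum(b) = [[-1.51, 0.69, 0.65], [-0.56, 0.26, 0.24], [1.82, -0.83, -0.78]] + [[-0.15, -0.29, -0.04], [-0.99, -1.91, -0.28], [-0.43, -0.83, -0.12]] + [[-0.07,0.07,-0.24], [0.03,-0.03,0.11], [-0.05,0.05,-0.17]]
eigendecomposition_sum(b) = [[-0.81+0.27j, (0.21+0.65j), 0.21+0.07j], [-0.82-1.02j, -0.83+0.65j, 0.35j], [0.95-1.12j, -0.90-0.76j, -0.38+0.08j]] + [[(-0.81-0.27j),(0.21-0.65j),(0.21-0.07j)],[-0.82+1.02j,-0.83-0.65j,0.00-0.35j],[0.95+1.12j,(-0.9+0.76j),-0.38-0.08j]] + [[-0.12-0.00j,(0.04+0j),-0.06+0.00j], [0.11+0.00j,-0.04-0.00j,(0.06-0j)], [(-0.56-0j),0.19+0.00j,-0.31+0.00j]]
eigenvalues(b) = [(-2.01+1j), (-2.01-1j), (-0.46+0j)]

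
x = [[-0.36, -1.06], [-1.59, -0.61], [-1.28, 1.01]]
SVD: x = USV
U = [[-0.19,  0.66], [-0.78,  0.35], [-0.6,  -0.66]]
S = [2.07, 1.59]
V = [[1.0, 0.03], [0.03, -1.00]]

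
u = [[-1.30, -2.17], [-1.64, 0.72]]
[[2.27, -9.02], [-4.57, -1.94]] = u @ [[1.84, 2.38], [-2.15, 2.73]]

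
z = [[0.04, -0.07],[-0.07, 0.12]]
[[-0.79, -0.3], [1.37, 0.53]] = z @ [[-17.59, -5.73], [1.19, 1.06]]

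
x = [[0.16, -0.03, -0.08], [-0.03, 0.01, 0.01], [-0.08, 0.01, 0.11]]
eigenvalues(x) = [0.22, 0.05, 0.0]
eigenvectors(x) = [[0.8,-0.55,-0.23],[-0.14,0.20,-0.97],[-0.58,-0.81,-0.08]]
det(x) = 0.00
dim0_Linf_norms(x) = [0.16, 0.03, 0.11]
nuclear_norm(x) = 0.28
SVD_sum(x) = [[0.14, -0.03, -0.10], [-0.03, 0.0, 0.02], [-0.10, 0.02, 0.08]] + [[0.02,  -0.01,  0.02], [-0.01,  0.0,  -0.01], [0.02,  -0.01,  0.03]] + [[0.00, 0.00, 0.00], [0.00, 0.0, 0.0], [0.00, 0.00, 0.00]]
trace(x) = 0.28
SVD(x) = [[-0.8, 0.55, 0.23], [0.14, -0.20, 0.97], [0.58, 0.81, 0.08]] @ diag([0.22307661773355666, 0.053126310492040266, 0.0037970717744030807]) @ [[-0.80, 0.14, 0.58], [0.55, -0.20, 0.81], [0.23, 0.97, 0.08]]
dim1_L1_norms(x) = [0.27, 0.05, 0.2]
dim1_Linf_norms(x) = [0.16, 0.03, 0.11]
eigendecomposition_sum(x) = [[0.14, -0.03, -0.1], [-0.03, 0.00, 0.02], [-0.1, 0.02, 0.08]] + [[0.02, -0.01, 0.02], [-0.01, 0.0, -0.01], [0.02, -0.01, 0.03]] + [[0.00, 0.00, 0.0], [0.0, 0.00, 0.00], [0.00, 0.0, 0.00]]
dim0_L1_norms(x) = [0.27, 0.05, 0.2]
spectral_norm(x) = 0.22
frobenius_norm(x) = 0.23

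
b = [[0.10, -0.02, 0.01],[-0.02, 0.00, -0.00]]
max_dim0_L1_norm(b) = 0.12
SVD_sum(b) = [[0.1,-0.02,0.01],[-0.02,0.0,-0.0]] + [[-0.0, -0.0, 0.0], [-0.00, -0.00, 0.00]]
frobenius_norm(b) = 0.10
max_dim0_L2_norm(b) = 0.1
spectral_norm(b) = 0.10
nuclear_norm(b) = 0.11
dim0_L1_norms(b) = [0.12, 0.02, 0.01]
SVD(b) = [[-0.98, 0.19],[0.19, 0.98]] @ diag([0.10431500555710511, 0.004287145393048367]) @ [[-0.98, 0.19, -0.09], [-0.21, -0.87, 0.44]]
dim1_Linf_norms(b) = [0.1, 0.02]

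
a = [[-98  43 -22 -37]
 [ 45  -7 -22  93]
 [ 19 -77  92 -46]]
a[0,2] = -22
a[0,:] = [-98, 43, -22, -37]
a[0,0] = -98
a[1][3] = 93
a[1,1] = -7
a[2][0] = 19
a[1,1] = -7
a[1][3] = 93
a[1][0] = 45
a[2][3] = -46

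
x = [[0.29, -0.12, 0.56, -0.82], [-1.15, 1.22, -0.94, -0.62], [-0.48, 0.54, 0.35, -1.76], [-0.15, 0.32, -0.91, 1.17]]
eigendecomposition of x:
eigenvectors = [[-0.07,-0.15,-0.08,-0.44], [0.64,-0.81,0.88,0.53], [0.68,-0.51,0.42,-0.35], [0.35,-0.24,0.20,0.63]]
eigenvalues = [0.01, 0.22, 0.74, 2.06]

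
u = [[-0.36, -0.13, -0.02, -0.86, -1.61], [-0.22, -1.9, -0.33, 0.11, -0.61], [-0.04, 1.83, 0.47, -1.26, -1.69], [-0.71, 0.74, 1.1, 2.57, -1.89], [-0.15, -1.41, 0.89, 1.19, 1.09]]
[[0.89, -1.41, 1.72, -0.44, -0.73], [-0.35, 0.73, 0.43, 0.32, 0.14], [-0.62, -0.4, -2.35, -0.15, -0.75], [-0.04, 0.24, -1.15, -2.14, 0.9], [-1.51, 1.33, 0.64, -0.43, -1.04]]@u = [[0.34,6.41,0.12,-5.09,-3.44],[-0.3,-0.52,0.44,0.83,-1.06],[0.62,-2.51,-1.79,2.17,4.68],[1.39,-5.41,-2.17,-2.92,6.89],[0.69,-0.01,-1.51,-1.70,0.22]]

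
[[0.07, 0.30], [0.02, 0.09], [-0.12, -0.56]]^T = [[0.07, 0.02, -0.12], [0.3, 0.09, -0.56]]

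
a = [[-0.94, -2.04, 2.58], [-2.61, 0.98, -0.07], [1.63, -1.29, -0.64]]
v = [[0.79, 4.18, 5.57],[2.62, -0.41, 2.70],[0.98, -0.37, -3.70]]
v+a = [[-0.15, 2.14, 8.15], [0.01, 0.57, 2.63], [2.61, -1.66, -4.34]]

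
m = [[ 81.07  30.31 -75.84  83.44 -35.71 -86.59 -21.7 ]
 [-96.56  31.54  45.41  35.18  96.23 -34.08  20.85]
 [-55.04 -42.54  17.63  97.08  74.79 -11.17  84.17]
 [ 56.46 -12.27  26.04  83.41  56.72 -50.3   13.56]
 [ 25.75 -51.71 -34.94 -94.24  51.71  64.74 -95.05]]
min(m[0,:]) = -86.59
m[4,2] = -34.94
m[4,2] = -34.94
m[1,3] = 35.18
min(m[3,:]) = -50.3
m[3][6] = 13.56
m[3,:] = [56.46, -12.27, 26.04, 83.41, 56.72, -50.3, 13.56]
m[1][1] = 31.54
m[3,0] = 56.46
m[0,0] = 81.07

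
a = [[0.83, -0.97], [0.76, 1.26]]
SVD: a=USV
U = [[-0.54, 0.84],[0.84, 0.54]]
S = [1.6, 1.12]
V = [[0.12, 0.99],[0.99, -0.12]]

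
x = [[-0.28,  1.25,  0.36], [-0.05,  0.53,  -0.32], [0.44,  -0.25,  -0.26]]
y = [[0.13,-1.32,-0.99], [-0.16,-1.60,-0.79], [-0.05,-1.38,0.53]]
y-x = [[0.41, -2.57, -1.35], [-0.11, -2.13, -0.47], [-0.49, -1.13, 0.79]]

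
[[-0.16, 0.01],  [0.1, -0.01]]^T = [[-0.16, 0.10],[0.01, -0.01]]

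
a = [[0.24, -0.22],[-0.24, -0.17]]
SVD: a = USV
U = [[-0.85, 0.53],  [0.53, 0.85]]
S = [0.34, 0.27]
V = [[-0.96,  0.28], [-0.28,  -0.96]]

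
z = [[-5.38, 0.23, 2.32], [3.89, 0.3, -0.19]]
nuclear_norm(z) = 8.15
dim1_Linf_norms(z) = [5.38, 3.89]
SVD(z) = [[-0.84, 0.54], [0.54, 0.84]] @ diag([6.940193269787532, 1.2131023773762186]) @ [[0.96, -0.0, -0.3], [0.28, 0.31, 0.91]]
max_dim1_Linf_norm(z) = 5.38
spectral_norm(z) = 6.94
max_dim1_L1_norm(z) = 7.93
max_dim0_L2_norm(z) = 6.64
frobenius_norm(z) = 7.05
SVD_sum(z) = [[-5.57, 0.03, 1.72], [3.60, -0.02, -1.11]] + [[0.19, 0.2, 0.60], [0.29, 0.32, 0.92]]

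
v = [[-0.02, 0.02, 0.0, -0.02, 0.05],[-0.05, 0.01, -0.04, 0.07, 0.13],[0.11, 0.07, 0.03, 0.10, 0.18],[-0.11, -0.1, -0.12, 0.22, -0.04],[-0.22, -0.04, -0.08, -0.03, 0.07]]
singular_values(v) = [0.34, 0.27, 0.22, 0.01, 0.0]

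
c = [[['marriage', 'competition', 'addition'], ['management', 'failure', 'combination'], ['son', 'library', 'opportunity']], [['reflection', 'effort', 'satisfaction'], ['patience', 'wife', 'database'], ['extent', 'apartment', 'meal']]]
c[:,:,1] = [['competition', 'failure', 'library'], ['effort', 'wife', 'apartment']]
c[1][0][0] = 'reflection'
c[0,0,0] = 'marriage'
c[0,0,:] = ['marriage', 'competition', 'addition']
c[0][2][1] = 'library'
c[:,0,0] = ['marriage', 'reflection']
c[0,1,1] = 'failure'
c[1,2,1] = 'apartment'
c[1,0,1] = 'effort'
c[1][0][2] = 'satisfaction'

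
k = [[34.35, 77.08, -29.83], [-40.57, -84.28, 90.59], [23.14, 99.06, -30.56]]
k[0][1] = 77.08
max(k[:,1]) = 99.06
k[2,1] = 99.06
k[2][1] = 99.06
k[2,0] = 23.14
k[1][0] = -40.57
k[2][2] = -30.56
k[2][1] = 99.06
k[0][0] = 34.35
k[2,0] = 23.14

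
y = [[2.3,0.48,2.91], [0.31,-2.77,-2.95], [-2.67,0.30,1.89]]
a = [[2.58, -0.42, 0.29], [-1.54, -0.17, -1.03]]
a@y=[[5.03, 2.49, 9.29], [-0.84, -0.58, -5.93]]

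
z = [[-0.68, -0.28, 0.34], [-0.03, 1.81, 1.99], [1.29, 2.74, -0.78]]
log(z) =[[-0.67+3.15j, (0.2+0.03j), -0.32+0.01j], [(0.66-0.38j), 1.00+0.82j, 0.24-1.20j], [(-0.7-0.26j), (0.23-1.6j), (0.8+2.32j)]]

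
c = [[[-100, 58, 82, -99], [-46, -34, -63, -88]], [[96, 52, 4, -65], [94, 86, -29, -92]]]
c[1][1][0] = 94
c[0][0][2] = 82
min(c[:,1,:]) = -92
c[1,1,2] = -29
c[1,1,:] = [94, 86, -29, -92]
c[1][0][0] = 96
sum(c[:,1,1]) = 52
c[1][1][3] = -92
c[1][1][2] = -29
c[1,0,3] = -65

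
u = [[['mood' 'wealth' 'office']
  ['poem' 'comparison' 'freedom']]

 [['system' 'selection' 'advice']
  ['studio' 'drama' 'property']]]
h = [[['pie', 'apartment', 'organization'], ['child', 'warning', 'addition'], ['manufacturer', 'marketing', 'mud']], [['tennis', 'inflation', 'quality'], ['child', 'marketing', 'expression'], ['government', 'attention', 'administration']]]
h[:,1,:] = [['child', 'warning', 'addition'], ['child', 'marketing', 'expression']]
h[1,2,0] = 'government'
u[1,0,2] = 'advice'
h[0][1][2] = 'addition'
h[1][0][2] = 'quality'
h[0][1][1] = 'warning'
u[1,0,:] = ['system', 'selection', 'advice']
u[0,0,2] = 'office'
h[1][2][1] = 'attention'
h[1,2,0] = 'government'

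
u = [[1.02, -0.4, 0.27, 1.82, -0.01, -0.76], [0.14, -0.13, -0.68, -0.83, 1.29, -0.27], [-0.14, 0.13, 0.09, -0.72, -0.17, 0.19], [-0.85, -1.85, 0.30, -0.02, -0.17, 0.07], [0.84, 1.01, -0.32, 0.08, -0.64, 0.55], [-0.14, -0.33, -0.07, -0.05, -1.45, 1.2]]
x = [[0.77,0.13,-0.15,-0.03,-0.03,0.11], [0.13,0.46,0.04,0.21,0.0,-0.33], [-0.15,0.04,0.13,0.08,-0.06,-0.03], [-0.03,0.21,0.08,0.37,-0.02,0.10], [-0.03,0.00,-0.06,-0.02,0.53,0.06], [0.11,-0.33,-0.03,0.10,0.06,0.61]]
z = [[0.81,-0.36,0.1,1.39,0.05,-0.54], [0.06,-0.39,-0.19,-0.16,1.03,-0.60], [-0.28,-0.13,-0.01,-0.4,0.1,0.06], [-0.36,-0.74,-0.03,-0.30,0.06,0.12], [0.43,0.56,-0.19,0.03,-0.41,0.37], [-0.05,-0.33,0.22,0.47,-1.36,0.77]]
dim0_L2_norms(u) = [1.59, 2.18, 0.86, 2.13, 2.06, 1.56]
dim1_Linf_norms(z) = [1.39, 1.03, 0.4, 0.74, 0.56, 1.36]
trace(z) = 0.47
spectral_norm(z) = 2.12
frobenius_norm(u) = 4.38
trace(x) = 2.87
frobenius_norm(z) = 3.06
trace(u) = 1.52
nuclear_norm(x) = 2.87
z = x @ u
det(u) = 0.01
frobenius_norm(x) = 1.44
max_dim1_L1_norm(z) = 3.25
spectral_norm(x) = 0.89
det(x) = 0.00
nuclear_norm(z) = 5.52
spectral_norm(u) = 2.53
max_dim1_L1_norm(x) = 1.24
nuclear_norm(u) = 8.60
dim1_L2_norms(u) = [2.27, 1.71, 0.79, 2.07, 1.6, 1.92]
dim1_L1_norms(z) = [3.25, 2.43, 0.98, 1.61, 1.99, 3.2]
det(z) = -0.00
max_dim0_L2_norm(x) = 0.8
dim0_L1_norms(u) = [3.13, 3.85, 1.73, 3.52, 3.73, 3.04]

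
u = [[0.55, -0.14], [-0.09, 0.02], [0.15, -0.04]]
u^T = [[0.55,-0.09,0.15], [-0.14,0.02,-0.04]]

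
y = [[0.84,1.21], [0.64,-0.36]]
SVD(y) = [[-1.0, -0.06], [-0.06, 1.00]] @ diag([1.4751461240112238, 0.7299615831087708]) @ [[-0.60, -0.80], [0.80, -0.60]]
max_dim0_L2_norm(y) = 1.26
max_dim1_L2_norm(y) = 1.47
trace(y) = 0.48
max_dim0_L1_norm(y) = 1.57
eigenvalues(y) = [1.31, -0.83]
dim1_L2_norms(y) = [1.47, 0.73]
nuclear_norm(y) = 2.21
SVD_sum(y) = [[0.88, 1.18], [0.05, 0.07]] + [[-0.04, 0.03], [0.59, -0.43]]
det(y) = -1.08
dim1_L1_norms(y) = [2.05, 1.0]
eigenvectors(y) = [[0.93, -0.59], [0.36, 0.81]]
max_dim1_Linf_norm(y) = 1.21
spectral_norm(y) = 1.48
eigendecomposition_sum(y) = [[1.02, 0.74], [0.39, 0.28]] + [[-0.18,0.47], [0.25,-0.64]]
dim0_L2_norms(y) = [1.06, 1.26]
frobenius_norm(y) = 1.65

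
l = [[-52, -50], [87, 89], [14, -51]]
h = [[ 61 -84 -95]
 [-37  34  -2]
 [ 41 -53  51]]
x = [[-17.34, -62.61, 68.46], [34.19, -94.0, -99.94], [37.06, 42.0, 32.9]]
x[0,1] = -62.61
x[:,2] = [68.46, -99.94, 32.9]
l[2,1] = -51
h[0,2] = -95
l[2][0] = 14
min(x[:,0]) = -17.34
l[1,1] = 89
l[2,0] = 14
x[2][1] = 42.0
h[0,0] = 61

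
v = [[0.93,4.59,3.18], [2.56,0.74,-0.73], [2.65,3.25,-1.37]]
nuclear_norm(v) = 11.57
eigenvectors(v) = [[0.78,0.80,0.72], [0.37,-0.58,-0.63], [0.5,-0.15,0.28]]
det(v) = 28.70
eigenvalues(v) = [5.15, -2.98, -1.87]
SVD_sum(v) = [[2.25, 4.46, 1.25], [0.69, 1.37, 0.38], [1.59, 3.16, 0.88]] + [[-1.43, 0.21, 1.84], [1.27, -0.18, -1.63], [1.47, -0.21, -1.9]] + [[0.11, -0.08, 0.09], [0.60, -0.45, 0.52], [-0.41, 0.31, -0.36]]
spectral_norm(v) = 6.51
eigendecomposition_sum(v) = [[2.81,3.63,0.96], [1.33,1.72,0.46], [1.81,2.34,0.62]] + [[-2.76,-0.97,5.02],[2.00,0.71,-3.63],[0.51,0.18,-0.92]] + [[0.88,1.93,-2.8], [-0.77,-1.69,2.45], [0.34,0.74,-1.07]]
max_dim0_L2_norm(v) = 5.67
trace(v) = 0.30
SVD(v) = [[-0.79, 0.59, -0.15], [-0.24, -0.53, -0.82], [-0.56, -0.61, 0.56]] @ diag([6.505076799811356, 3.946553754016783, 1.1180739220695817]) @ [[-0.44, -0.87, -0.24], [-0.61, 0.09, 0.79], [-0.66, 0.49, -0.57]]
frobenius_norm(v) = 7.69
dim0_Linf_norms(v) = [2.65, 4.59, 3.18]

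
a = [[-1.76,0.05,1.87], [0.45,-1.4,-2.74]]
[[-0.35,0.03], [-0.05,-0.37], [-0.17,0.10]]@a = [[0.63, -0.06, -0.74], [-0.08, 0.52, 0.92], [0.34, -0.15, -0.59]]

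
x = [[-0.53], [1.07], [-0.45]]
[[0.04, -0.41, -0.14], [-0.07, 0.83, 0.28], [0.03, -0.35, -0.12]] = x @ [[-0.07, 0.78, 0.26]]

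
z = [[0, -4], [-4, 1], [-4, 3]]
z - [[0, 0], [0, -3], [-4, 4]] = [[0, -4], [-4, 4], [0, -1]]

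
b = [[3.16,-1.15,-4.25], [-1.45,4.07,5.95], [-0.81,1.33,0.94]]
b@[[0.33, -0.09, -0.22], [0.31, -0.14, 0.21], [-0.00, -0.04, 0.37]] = [[0.69,0.05,-2.51], [0.78,-0.68,3.38], [0.14,-0.15,0.81]]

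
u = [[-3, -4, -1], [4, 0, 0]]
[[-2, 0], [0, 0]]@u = [[6, 8, 2], [0, 0, 0]]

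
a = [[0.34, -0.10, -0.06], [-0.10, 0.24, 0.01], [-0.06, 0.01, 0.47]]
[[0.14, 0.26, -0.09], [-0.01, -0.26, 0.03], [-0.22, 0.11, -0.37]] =a@[[0.37, 0.58, -0.40],[0.15, -0.86, -0.0],[-0.43, 0.33, -0.83]]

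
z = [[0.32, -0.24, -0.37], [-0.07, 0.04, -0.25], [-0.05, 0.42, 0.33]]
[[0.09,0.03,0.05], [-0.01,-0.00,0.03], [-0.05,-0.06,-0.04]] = z @ [[0.19, -0.03, 0.02], [-0.09, -0.14, -0.01], [-0.02, -0.01, -0.12]]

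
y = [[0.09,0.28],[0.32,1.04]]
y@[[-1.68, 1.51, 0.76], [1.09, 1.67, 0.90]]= [[0.15,0.6,0.32], [0.6,2.22,1.18]]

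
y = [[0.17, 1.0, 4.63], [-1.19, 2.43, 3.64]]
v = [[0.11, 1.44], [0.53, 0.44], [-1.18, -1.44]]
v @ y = [[-1.69, 3.61, 5.75],[-0.43, 1.6, 4.06],[1.51, -4.68, -10.7]]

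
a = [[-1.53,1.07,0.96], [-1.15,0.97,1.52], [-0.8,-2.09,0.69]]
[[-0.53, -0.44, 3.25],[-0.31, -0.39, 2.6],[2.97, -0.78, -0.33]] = a @ [[-0.27, 0.36, -1.57], [-1.2, 0.2, 0.77], [0.36, -0.11, 0.03]]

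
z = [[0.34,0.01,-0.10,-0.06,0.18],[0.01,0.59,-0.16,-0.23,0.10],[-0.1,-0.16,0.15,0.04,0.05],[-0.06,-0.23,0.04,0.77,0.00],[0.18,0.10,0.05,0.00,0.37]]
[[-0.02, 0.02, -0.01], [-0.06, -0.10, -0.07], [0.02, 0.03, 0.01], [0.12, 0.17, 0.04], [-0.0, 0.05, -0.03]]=z @ [[-0.08, 0.01, -0.09], [-0.07, -0.12, -0.15], [-0.02, 0.0, -0.15], [0.13, 0.19, 0.01], [0.05, 0.16, 0.02]]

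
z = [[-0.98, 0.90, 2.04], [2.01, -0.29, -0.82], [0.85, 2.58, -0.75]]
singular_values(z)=[3.15, 2.74, 1.1]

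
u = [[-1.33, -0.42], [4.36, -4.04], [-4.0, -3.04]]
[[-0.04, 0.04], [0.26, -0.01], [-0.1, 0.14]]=u @[[0.04, -0.02], [-0.02, -0.02]]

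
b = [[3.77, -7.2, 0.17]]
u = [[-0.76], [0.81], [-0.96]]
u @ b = [[-2.87, 5.47, -0.13], [3.05, -5.83, 0.14], [-3.62, 6.91, -0.16]]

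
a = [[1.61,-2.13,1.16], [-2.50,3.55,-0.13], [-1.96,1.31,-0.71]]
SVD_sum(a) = [[1.76, -2.16, 0.49], [-2.67, 3.27, -0.74], [-1.46, 1.79, -0.40]] + [[0.16,0.23,0.45], [0.21,0.3,0.58], [-0.19,-0.27,-0.52]] + [[-0.31,-0.21,0.22], [-0.04,-0.02,0.03], [-0.31,-0.21,0.22]]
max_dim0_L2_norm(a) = 4.34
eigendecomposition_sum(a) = [[1.32+0.00j, (-1.93-0j), (0.32+0j)], [(-2.55-0j), 3.73+0.00j, (-0.63-0j)], [(-1.08-0j), 1.58+0.00j, (-0.26-0j)]] + [[0.15+0.35j, (-0.1+0.16j), (0.42+0.05j)], [(0.03+0.24j), (-0.09+0.08j), 0.25+0.11j], [-0.44+0.02j, (-0.13-0.17j), -0.22+0.43j]] + [[(0.15-0.35j), (-0.1-0.16j), 0.42-0.05j], [0.03-0.24j, (-0.09-0.08j), 0.25-0.11j], [(-0.44-0.02j), -0.13+0.17j, -0.22-0.43j]]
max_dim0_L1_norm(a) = 6.99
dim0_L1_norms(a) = [6.07, 6.99, 2.0]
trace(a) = 4.45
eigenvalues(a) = [(4.79+0j), (-0.17+0.87j), (-0.17-0.87j)]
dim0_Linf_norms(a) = [2.5, 3.55, 1.16]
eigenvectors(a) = [[(0.43+0j), 0.21+0.57j, 0.21-0.57j], [-0.83+0.00j, (0.03+0.39j), 0.03-0.39j], [(-0.35+0j), -0.70+0.00j, (-0.7-0j)]]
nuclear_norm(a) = 7.33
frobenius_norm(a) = 5.78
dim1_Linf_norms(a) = [2.13, 3.55, 1.96]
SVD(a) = [[-0.50, 0.50, -0.71], [0.76, 0.65, -0.08], [0.42, -0.58, -0.7]] @ diag([5.646201389322842, 1.070588650596449, 0.6164818021830624]) @ [[-0.62, 0.76, -0.17], [0.30, 0.44, 0.85], [0.72, 0.47, -0.5]]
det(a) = 3.73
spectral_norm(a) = 5.65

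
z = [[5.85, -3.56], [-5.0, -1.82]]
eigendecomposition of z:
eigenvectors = [[0.89, 0.35], [-0.46, 0.94]]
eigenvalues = [7.72, -3.69]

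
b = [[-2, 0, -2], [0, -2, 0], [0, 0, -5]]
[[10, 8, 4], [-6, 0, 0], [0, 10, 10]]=b@[[-5, -2, 0], [3, 0, 0], [0, -2, -2]]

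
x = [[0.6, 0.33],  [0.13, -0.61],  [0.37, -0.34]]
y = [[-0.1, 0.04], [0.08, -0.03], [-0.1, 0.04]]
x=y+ [[0.7,  0.29],[0.05,  -0.58],[0.47,  -0.38]]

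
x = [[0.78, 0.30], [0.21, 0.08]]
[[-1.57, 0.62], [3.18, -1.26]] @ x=[[-1.09, -0.42],[2.22, 0.85]]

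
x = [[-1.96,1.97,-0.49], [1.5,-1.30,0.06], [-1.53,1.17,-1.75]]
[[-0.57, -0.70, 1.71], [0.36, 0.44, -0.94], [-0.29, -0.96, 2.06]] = x @ [[-0.10, 0.3, 0.01], [-0.39, 0.02, 0.7], [-0.01, 0.30, -0.72]]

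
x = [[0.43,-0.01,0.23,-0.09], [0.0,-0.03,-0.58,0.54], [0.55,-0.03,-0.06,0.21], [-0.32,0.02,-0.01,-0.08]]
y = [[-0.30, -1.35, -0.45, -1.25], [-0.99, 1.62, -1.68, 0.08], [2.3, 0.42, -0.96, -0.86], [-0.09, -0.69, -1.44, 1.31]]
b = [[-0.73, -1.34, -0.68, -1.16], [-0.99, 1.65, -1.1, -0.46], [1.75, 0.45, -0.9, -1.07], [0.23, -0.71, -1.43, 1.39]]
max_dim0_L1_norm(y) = 4.53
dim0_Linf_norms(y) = [2.3, 1.62, 1.68, 1.31]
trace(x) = 0.26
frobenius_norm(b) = 4.36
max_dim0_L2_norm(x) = 0.77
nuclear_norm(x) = 1.64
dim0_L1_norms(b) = [3.7, 4.15, 4.11, 4.08]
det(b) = 22.16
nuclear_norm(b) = 8.70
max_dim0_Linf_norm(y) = 2.3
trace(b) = 1.41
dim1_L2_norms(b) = [2.03, 2.26, 2.28, 2.13]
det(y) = 24.77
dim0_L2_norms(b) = [2.15, 2.29, 2.13, 2.15]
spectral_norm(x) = 0.85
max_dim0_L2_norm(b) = 2.29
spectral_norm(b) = 2.41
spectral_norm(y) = 2.76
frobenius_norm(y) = 4.64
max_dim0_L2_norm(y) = 2.52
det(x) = 0.00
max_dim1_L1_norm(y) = 4.54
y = b + x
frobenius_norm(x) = 1.16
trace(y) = 1.67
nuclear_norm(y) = 9.10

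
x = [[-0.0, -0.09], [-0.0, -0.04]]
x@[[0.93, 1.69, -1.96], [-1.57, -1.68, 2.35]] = [[0.14, 0.15, -0.21], [0.06, 0.07, -0.09]]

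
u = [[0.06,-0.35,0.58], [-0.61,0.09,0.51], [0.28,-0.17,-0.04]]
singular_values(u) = [0.91, 0.62, 0.02]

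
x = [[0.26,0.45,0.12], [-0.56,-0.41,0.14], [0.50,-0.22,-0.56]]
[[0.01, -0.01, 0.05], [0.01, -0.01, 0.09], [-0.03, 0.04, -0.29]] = x @ [[0.01, -0.01, 0.06], [-0.01, 0.01, -0.09], [0.06, -0.09, 0.60]]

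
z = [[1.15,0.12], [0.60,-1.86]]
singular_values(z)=[1.98, 1.12]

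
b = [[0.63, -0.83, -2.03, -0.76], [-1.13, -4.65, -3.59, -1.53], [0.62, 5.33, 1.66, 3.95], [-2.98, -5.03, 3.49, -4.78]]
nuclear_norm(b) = 18.79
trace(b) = -7.14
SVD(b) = [[0.09, -0.34, 0.48, 0.80], [0.45, -0.59, -0.66, 0.10], [-0.6, 0.25, -0.56, 0.51], [0.65, 0.69, -0.13, 0.29]] @ diag([11.052718400196493, 5.98631589755977, 1.4837933032784167, 0.27146891852865024]) @ [[-0.25, -0.78, -0.05, -0.57], [-0.24, 0.16, 0.94, -0.19], [0.73, 0.23, 0.02, -0.64], [-0.59, 0.56, -0.34, -0.48]]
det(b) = -26.65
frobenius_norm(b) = 12.66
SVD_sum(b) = [[-0.26,  -0.80,  -0.05,  -0.58], [-1.24,  -3.89,  -0.23,  -2.81], [1.67,  5.21,  0.31,  3.76], [-1.82,  -5.67,  -0.33,  -4.10]] + [[0.49, -0.32, -1.92, 0.38], [0.85, -0.55, -3.33, 0.66], [-0.36, 0.23, 1.42, -0.28], [-0.98, 0.64, 3.86, -0.76]] + [[0.52, 0.16, 0.01, -0.46], [-0.72, -0.23, -0.02, 0.63], [-0.61, -0.19, -0.02, 0.53], [-0.14, -0.04, -0.00, 0.12]] + [[-0.13, 0.12, -0.07, -0.1], [-0.02, 0.01, -0.01, -0.01], [-0.08, 0.08, -0.05, -0.07], [-0.05, 0.04, -0.03, -0.04]]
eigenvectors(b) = [[0.54, 0.04, 0.05, 0.51], [0.28, 0.12, 0.31, -0.58], [-0.49, 0.4, 0.32, 0.29], [-0.62, -0.91, -0.89, 0.55]]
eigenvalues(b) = [2.91, -5.54, -4.1, -0.4]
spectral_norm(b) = 11.05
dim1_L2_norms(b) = [2.41, 6.17, 6.87, 8.32]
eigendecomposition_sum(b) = [[0.94, -0.72, -1.61, -0.78],[0.48, -0.37, -0.82, -0.4],[-0.85, 0.66, 1.46, 0.71],[-1.06, 0.82, 1.83, 0.88]] + [[0.47,1.22,0.45,0.61], [1.52,3.91,1.43,1.96], [5.09,13.12,4.79,6.57], [-11.41,-29.4,-10.73,-14.72]] + [[-0.52, -1.26, -0.67, -0.49], [-3.42, -8.27, -4.41, -3.21], [-3.48, -8.41, -4.49, -3.26], [9.76, 23.62, 12.6, 9.17]] + [[-0.26, -0.06, -0.19, -0.10], [0.29, 0.07, 0.21, 0.12], [-0.15, -0.04, -0.11, -0.06], [-0.28, -0.07, -0.2, -0.11]]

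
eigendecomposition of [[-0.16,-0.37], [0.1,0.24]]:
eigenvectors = [[-0.93, 0.82], [0.37, -0.57]]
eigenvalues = [-0.01, 0.09]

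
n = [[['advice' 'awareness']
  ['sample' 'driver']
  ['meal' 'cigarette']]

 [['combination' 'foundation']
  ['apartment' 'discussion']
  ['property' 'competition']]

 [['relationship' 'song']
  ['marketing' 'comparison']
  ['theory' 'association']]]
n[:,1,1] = ['driver', 'discussion', 'comparison']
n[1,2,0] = 'property'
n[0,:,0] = ['advice', 'sample', 'meal']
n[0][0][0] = 'advice'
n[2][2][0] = 'theory'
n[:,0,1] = ['awareness', 'foundation', 'song']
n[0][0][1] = 'awareness'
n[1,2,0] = 'property'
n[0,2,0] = 'meal'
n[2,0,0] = 'relationship'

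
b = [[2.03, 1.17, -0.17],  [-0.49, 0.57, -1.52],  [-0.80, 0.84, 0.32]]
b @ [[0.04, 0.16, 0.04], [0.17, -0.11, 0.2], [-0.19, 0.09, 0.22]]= [[0.31, 0.18, 0.28], [0.37, -0.28, -0.24], [0.05, -0.19, 0.21]]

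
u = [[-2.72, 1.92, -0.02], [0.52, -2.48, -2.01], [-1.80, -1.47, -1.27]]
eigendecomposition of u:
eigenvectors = [[0.33+0.00j, -0.75+0.00j, -0.75-0.00j], [(0.56+0j), 0.31-0.40j, 0.31+0.40j], [(-0.76+0j), (-0.23-0.36j), -0.23+0.36j]]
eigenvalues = [(0.58+0j), (-3.52+1.01j), (-3.52-1.01j)]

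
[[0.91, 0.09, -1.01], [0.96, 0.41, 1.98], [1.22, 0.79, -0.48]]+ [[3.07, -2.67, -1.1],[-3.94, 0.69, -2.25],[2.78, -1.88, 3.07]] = [[3.98,-2.58,-2.11], [-2.98,1.10,-0.27], [4.00,-1.09,2.59]]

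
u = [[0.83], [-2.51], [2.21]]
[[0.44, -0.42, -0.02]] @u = [[1.38]]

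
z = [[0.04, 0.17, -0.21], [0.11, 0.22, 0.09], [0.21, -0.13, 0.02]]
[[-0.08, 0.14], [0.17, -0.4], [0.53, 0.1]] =z @ [[2.17,-0.09], [-0.49,-1.13], [0.39,-1.58]]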